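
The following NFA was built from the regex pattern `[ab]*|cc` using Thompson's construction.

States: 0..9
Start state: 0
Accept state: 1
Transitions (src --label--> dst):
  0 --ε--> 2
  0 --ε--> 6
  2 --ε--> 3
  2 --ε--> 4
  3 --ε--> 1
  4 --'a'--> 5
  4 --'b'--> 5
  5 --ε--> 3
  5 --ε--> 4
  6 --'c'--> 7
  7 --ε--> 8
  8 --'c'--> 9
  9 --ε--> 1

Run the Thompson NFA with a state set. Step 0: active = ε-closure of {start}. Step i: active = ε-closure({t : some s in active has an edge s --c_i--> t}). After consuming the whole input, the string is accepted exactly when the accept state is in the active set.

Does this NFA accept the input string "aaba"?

Answer: ACCEPT

Derivation:
initial (ε-close {0}): {0,1,2,3,4,6}
'a' @ 1: {1,3,4,5}  [accepting]
'a' @ 2: {1,3,4,5}  [accepting]
'b' @ 3: {1,3,4,5}  [accepting]
'a' @ 4: {1,3,4,5}  [accepting]
end set {1,3,4,5} — state 1 in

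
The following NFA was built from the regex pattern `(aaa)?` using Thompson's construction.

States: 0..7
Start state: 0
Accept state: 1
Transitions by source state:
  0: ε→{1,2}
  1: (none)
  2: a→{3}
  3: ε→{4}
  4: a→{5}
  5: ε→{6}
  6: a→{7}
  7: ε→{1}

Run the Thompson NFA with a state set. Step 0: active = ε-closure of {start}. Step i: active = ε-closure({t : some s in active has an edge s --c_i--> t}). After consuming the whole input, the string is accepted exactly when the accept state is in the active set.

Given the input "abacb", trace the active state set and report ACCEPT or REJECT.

start: ε-closure({0}) = {0,1,2}
'a' @ 1: {3,4}
'b' @ 2: {}  — dead — no transitions
rest 'acb' ignored (set empty)
final: {}; accept 1 not in set

Answer: REJECT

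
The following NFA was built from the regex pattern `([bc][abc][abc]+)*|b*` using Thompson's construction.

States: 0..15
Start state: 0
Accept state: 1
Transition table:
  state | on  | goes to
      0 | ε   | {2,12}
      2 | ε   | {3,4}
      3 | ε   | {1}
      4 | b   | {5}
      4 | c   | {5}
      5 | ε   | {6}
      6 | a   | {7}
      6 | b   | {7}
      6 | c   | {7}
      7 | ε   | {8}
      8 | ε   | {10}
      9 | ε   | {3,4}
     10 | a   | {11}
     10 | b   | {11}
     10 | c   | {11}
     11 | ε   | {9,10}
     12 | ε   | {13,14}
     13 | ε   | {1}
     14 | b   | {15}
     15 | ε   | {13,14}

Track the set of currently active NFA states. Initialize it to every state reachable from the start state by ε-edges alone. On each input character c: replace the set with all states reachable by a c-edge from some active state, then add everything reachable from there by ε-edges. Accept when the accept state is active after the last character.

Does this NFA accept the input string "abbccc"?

Answer: REJECT

Trace:
initial (ε-close {0}): {0,1,2,3,4,12,13,14}
'a' @ 1: {}  — state set empty
rest 'bbccc' ignored (set empty)
final: {}; accept 1 not in set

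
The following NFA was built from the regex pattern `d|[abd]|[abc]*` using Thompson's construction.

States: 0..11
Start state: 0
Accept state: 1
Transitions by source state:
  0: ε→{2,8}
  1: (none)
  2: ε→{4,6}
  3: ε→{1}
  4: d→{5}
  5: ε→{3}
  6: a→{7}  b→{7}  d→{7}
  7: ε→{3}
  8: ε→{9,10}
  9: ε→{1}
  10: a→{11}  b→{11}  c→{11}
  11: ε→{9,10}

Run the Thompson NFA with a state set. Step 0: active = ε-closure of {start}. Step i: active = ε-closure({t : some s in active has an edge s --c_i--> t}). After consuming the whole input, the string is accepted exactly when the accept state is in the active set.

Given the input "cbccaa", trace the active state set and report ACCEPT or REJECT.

Answer: ACCEPT

Steps:
start: ε-closure({0}) = {0,1,2,4,6,8,9,10}
'c' @ 1: {1,9,10,11}  [accepting]
'b' @ 2: {1,9,10,11}  [accepting]
'c' @ 3: {1,9,10,11}  [accepting]
'c' @ 4: {1,9,10,11}  [accepting]
'a' @ 5: {1,9,10,11}  [accepting]
'a' @ 6: {1,9,10,11}  [accepting]
final: {1,9,10,11}; accept 1 in set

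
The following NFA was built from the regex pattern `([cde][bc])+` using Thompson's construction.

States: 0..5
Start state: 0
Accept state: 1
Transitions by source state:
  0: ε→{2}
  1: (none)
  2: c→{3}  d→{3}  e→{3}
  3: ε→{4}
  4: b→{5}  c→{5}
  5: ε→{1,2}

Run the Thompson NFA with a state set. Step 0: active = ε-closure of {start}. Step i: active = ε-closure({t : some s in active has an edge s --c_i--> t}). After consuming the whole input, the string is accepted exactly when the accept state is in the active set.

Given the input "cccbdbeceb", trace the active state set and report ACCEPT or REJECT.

start: ε-closure({0}) = {0,2}
'c' @ 1: {3,4}
'c' @ 2: {1,2,5}  (accept∈set)
'c' @ 3: {3,4}
'b' @ 4: {1,2,5}  (accept∈set)
'd' @ 5: {3,4}
'b' @ 6: {1,2,5}  (accept∈set)
'e' @ 7: {3,4}
'c' @ 8: {1,2,5}  (accept∈set)
'e' @ 9: {3,4}
'b' @ 10: {1,2,5}  (accept∈set)
after full input: {1,2,5}  (accept=1 in)

Answer: ACCEPT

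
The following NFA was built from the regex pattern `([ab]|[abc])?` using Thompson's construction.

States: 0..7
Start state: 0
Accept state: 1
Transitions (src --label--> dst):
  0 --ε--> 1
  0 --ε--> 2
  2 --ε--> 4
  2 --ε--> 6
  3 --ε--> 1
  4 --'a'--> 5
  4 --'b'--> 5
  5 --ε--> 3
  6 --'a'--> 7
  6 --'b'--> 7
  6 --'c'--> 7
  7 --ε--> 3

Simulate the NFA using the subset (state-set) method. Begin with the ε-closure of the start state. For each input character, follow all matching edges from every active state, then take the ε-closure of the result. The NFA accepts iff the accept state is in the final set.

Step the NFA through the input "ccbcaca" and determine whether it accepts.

Answer: REJECT

Steps:
S₀ = ε-closure({0}) = {0,1,2,4,6}
'c' @ 1: {1,3,7}  (accept∈set)
'c' @ 2: {}  — no active states
rest 'bcaca' ignored (set empty)
final: {}; accept 1 not in set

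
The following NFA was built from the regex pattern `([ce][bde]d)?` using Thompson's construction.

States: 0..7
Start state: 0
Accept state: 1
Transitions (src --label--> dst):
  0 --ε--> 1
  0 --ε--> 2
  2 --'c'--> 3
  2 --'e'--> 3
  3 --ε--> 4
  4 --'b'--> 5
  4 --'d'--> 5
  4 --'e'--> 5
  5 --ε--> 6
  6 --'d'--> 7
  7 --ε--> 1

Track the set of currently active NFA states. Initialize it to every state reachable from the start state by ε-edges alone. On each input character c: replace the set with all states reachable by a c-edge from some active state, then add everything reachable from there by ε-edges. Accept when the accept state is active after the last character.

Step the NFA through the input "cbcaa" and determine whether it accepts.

Answer: REJECT

Trace:
start: ε-closure({0}) = {0,1,2}
'c' @ 1: {3,4}
'b' @ 2: {5,6}
'c' @ 3: {}  — dead — no transitions
rest 'aa' ignored (set empty)
end set {} — state 1 not in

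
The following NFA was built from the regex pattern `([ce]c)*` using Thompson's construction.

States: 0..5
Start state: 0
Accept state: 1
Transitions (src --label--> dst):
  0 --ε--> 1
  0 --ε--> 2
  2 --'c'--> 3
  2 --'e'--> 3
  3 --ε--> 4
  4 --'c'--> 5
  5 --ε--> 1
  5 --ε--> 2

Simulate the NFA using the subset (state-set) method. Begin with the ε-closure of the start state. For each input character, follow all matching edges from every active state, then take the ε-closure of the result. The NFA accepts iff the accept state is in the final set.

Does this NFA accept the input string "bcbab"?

S₀ = ε-closure({0}) = {0,1,2}
'b' @ 1: {}  — state set empty
rest 'cbab' ignored (set empty)
after full input: {}  (accept=1 not in)

Answer: REJECT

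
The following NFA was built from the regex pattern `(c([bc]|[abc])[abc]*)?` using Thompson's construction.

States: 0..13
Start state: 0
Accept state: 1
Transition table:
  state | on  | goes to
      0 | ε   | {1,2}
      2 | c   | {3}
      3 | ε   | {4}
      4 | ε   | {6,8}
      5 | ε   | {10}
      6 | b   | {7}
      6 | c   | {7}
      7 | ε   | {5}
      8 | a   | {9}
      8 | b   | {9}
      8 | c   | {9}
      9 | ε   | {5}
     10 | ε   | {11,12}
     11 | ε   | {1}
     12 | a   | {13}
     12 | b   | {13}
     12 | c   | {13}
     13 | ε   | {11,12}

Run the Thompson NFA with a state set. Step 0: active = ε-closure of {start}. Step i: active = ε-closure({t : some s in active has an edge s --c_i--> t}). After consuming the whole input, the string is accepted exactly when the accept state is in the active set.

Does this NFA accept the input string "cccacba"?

Answer: ACCEPT

Steps:
start: ε-closure({0}) = {0,1,2}
'c' @ 1: {3,4,6,8}
'c' @ 2: {1,5,7,9,10,11,12}  ✓accept
'c' @ 3: {1,11,12,13}  ✓accept
'a' @ 4: {1,11,12,13}  ✓accept
'c' @ 5: {1,11,12,13}  ✓accept
'b' @ 6: {1,11,12,13}  ✓accept
'a' @ 7: {1,11,12,13}  ✓accept
final: {1,11,12,13}; accept 1 in set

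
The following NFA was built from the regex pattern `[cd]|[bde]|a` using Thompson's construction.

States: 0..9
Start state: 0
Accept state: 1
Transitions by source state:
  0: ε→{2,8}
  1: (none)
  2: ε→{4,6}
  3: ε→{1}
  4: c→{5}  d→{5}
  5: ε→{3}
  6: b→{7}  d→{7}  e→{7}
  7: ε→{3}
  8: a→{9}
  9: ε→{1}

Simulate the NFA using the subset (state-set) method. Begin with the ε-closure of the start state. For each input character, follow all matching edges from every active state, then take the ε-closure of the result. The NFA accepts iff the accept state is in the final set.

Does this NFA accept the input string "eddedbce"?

start: ε-closure({0}) = {0,2,4,6,8}
'e' @ 1: {1,3,7}  [accepting]
'd' @ 2: {}  — state set empty
rest 'dedbce' ignored (set empty)
end set {} — state 1 not in

Answer: REJECT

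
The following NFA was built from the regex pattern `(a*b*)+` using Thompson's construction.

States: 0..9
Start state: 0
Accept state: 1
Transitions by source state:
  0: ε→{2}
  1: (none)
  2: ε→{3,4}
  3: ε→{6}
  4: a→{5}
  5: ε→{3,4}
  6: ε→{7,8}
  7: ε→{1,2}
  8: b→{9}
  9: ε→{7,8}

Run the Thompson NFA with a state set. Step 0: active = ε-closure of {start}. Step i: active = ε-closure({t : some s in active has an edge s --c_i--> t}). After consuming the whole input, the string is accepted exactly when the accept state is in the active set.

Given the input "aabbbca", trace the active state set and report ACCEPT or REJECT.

Answer: REJECT

Trace:
initial (ε-close {0}): {0,1,2,3,4,6,7,8}
'a' @ 1: {1,2,3,4,5,6,7,8}  (accept∈set)
'a' @ 2: {1,2,3,4,5,6,7,8}  (accept∈set)
'b' @ 3: {1,2,3,4,6,7,8,9}  (accept∈set)
'b' @ 4: {1,2,3,4,6,7,8,9}  (accept∈set)
'b' @ 5: {1,2,3,4,6,7,8,9}  (accept∈set)
'c' @ 6: {}  — no active states
rest 'a' ignored (set empty)
final: {}; accept 1 not in set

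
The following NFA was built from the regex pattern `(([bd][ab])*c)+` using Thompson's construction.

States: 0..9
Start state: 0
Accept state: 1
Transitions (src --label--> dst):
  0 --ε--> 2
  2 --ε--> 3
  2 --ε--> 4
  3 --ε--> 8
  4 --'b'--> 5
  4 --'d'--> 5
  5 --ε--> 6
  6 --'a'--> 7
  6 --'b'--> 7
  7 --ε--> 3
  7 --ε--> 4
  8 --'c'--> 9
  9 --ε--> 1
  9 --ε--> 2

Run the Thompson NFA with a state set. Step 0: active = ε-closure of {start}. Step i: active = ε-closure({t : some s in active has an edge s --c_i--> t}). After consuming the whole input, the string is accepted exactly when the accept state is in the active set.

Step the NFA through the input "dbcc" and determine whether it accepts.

Answer: ACCEPT

Trace:
initial (ε-close {0}): {0,2,3,4,8}
'd' @ 1: {5,6}
'b' @ 2: {3,4,7,8}
'c' @ 3: {1,2,3,4,8,9}  (accept∈set)
'c' @ 4: {1,2,3,4,8,9}  (accept∈set)
after full input: {1,2,3,4,8,9}  (accept=1 in)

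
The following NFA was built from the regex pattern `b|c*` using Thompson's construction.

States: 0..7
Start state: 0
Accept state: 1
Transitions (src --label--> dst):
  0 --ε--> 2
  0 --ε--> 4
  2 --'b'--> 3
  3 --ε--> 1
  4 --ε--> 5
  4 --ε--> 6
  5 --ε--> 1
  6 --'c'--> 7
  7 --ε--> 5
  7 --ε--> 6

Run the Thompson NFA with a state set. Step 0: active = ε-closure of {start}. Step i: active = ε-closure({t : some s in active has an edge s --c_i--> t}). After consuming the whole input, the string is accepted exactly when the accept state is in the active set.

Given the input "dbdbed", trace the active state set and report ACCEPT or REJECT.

start: ε-closure({0}) = {0,1,2,4,5,6}
'd' @ 1: {}  — no active states
rest 'bdbed' ignored (set empty)
end set {} — state 1 not in

Answer: REJECT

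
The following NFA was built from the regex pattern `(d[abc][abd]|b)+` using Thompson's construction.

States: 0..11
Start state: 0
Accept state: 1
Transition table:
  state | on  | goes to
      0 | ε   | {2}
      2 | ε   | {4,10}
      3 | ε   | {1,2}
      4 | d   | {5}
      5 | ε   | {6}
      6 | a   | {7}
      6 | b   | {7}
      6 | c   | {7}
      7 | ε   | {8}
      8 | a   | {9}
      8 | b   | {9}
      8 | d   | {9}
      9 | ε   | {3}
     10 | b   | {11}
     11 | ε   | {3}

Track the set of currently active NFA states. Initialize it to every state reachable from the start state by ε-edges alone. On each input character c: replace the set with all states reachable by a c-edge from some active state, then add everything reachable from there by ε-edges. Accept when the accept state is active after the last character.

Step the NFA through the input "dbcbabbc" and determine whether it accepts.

start: ε-closure({0}) = {0,2,4,10}
'd' @ 1: {5,6}
'b' @ 2: {7,8}
'c' @ 3: {}  — no active states
rest 'babbc' ignored (set empty)
end set {} — state 1 not in

Answer: REJECT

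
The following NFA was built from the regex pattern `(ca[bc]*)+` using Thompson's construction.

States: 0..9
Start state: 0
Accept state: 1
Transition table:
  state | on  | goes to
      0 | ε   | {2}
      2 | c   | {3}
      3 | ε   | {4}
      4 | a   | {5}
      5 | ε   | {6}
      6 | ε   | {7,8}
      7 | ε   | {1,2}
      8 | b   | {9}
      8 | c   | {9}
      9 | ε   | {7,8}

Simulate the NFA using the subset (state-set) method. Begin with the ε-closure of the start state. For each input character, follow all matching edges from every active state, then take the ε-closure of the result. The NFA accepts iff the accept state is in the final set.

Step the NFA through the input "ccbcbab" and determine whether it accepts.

S₀ = ε-closure({0}) = {0,2}
'c' @ 1: {3,4}
'c' @ 2: {}  — state set empty
rest 'bcbab' ignored (set empty)
after full input: {}  (accept=1 not in)

Answer: REJECT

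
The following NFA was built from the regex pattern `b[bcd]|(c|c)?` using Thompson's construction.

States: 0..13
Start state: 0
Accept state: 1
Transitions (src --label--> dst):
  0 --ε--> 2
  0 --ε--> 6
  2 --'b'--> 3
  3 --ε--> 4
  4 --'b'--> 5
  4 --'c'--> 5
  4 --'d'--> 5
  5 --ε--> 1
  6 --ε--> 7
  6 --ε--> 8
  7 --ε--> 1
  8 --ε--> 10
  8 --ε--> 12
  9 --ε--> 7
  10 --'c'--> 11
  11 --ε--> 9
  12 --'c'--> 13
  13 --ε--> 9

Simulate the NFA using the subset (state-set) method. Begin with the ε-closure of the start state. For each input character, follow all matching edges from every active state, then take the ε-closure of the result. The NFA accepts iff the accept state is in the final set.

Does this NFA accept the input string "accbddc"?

S₀ = ε-closure({0}) = {0,1,2,6,7,8,10,12}
'a' @ 1: {}  — dead — no transitions
rest 'ccbddc' ignored (set empty)
final: {}; accept 1 not in set

Answer: REJECT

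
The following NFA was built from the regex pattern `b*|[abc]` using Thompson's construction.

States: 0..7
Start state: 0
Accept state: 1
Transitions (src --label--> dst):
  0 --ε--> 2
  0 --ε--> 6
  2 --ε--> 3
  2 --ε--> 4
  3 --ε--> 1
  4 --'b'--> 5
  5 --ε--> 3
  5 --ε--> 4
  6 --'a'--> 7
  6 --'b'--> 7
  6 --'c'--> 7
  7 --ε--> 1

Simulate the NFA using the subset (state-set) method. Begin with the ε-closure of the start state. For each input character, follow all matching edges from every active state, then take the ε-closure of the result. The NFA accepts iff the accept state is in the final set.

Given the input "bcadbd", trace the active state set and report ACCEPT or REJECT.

Answer: REJECT

Steps:
S₀ = ε-closure({0}) = {0,1,2,3,4,6}
'b' @ 1: {1,3,4,5,7}  (accept∈set)
'c' @ 2: {}  — no active states
rest 'adbd' ignored (set empty)
end set {} — state 1 not in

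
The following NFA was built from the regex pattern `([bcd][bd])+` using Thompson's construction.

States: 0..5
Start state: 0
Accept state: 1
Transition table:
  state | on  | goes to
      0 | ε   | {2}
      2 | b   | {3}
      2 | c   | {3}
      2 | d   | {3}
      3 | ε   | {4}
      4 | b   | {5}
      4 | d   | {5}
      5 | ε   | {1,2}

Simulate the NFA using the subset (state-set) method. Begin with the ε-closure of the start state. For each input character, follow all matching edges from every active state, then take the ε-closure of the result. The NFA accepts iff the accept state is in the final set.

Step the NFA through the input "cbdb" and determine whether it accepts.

S₀ = ε-closure({0}) = {0,2}
'c' @ 1: {3,4}
'b' @ 2: {1,2,5}  [accepting]
'd' @ 3: {3,4}
'b' @ 4: {1,2,5}  [accepting]
end set {1,2,5} — state 1 in

Answer: ACCEPT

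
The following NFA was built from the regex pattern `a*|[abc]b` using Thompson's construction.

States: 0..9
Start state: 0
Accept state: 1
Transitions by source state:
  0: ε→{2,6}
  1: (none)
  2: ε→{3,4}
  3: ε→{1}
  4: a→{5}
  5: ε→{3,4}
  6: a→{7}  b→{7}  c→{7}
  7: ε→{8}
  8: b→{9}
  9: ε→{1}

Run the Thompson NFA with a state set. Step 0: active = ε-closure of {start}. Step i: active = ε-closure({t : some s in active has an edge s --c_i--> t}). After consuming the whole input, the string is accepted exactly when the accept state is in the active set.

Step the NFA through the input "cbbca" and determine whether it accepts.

S₀ = ε-closure({0}) = {0,1,2,3,4,6}
'c' @ 1: {7,8}
'b' @ 2: {1,9}  (accept∈set)
'b' @ 3: {}  — state set empty
rest 'ca' ignored (set empty)
end set {} — state 1 not in

Answer: REJECT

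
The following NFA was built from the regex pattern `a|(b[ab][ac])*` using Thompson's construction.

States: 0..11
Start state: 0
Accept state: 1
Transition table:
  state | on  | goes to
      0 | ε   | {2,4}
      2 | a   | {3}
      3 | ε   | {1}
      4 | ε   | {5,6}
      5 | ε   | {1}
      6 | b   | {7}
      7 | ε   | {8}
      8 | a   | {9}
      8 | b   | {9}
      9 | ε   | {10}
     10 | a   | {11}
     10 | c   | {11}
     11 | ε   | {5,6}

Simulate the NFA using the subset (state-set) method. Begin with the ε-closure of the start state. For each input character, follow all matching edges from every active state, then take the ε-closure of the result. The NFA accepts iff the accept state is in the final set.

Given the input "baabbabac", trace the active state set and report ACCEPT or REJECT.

Answer: ACCEPT

Derivation:
S₀ = ε-closure({0}) = {0,1,2,4,5,6}
'b' @ 1: {7,8}
'a' @ 2: {9,10}
'a' @ 3: {1,5,6,11}  ✓accept
'b' @ 4: {7,8}
'b' @ 5: {9,10}
'a' @ 6: {1,5,6,11}  ✓accept
'b' @ 7: {7,8}
'a' @ 8: {9,10}
'c' @ 9: {1,5,6,11}  ✓accept
final: {1,5,6,11}; accept 1 in set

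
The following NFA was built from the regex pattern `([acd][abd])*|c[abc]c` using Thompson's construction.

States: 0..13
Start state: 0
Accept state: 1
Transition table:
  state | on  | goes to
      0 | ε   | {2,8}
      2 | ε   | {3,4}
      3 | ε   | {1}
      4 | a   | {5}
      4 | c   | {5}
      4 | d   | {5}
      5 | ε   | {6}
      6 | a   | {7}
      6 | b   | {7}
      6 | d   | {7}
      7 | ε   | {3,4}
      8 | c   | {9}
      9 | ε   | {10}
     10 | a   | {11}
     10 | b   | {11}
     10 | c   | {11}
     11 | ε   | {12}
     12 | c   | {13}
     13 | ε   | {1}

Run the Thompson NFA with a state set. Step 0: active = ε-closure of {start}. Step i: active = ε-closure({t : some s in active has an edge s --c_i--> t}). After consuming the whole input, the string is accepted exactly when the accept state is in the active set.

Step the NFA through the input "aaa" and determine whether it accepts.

Answer: REJECT

Trace:
initial (ε-close {0}): {0,1,2,3,4,8}
'a' @ 1: {5,6}
'a' @ 2: {1,3,4,7}  ✓accept
'a' @ 3: {5,6}
after full input: {5,6}  (accept=1 not in)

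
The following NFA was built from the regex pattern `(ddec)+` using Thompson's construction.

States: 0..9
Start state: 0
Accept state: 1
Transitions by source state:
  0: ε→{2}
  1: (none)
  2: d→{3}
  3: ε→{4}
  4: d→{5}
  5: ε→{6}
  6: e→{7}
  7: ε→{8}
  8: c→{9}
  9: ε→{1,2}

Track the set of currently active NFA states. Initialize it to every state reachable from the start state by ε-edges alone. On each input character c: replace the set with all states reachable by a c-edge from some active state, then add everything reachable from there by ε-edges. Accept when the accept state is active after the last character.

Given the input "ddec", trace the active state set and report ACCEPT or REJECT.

initial (ε-close {0}): {0,2}
'd' @ 1: {3,4}
'd' @ 2: {5,6}
'e' @ 3: {7,8}
'c' @ 4: {1,2,9}  ✓accept
final: {1,2,9}; accept 1 in set

Answer: ACCEPT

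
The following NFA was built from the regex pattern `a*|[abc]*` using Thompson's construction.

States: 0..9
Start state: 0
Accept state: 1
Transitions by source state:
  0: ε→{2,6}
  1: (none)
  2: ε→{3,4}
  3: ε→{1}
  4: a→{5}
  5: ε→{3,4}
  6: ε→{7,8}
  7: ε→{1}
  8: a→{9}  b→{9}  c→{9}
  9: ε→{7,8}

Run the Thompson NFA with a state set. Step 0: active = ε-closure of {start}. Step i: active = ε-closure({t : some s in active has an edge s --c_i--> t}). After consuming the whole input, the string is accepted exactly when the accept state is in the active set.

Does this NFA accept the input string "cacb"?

Answer: ACCEPT

Derivation:
initial (ε-close {0}): {0,1,2,3,4,6,7,8}
'c' @ 1: {1,7,8,9}  (accept∈set)
'a' @ 2: {1,7,8,9}  (accept∈set)
'c' @ 3: {1,7,8,9}  (accept∈set)
'b' @ 4: {1,7,8,9}  (accept∈set)
end set {1,7,8,9} — state 1 in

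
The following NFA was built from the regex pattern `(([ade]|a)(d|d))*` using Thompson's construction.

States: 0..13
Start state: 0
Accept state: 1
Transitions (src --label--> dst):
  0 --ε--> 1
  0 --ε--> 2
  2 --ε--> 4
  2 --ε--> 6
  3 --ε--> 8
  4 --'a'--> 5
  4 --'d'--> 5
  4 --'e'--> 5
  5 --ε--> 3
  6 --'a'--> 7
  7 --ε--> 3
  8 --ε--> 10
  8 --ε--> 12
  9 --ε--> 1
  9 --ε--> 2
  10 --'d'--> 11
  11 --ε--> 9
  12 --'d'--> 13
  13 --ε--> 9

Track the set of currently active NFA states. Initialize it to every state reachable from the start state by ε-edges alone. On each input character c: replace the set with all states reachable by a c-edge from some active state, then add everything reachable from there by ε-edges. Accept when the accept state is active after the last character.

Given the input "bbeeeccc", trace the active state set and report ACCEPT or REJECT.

S₀ = ε-closure({0}) = {0,1,2,4,6}
'b' @ 1: {}  — dead — no transitions
rest 'beeeccc' ignored (set empty)
after full input: {}  (accept=1 not in)

Answer: REJECT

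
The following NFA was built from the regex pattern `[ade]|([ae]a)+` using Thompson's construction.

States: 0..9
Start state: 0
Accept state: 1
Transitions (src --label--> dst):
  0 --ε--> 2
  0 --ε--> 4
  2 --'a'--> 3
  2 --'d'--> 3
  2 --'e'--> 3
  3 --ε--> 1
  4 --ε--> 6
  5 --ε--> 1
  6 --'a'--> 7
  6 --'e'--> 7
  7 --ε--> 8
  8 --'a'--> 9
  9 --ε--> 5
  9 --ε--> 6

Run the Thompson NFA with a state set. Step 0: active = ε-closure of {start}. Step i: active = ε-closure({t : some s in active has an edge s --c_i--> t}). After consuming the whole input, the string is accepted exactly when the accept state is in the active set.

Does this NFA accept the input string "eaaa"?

initial (ε-close {0}): {0,2,4,6}
'e' @ 1: {1,3,7,8}  [accepting]
'a' @ 2: {1,5,6,9}  [accepting]
'a' @ 3: {7,8}
'a' @ 4: {1,5,6,9}  [accepting]
end set {1,5,6,9} — state 1 in

Answer: ACCEPT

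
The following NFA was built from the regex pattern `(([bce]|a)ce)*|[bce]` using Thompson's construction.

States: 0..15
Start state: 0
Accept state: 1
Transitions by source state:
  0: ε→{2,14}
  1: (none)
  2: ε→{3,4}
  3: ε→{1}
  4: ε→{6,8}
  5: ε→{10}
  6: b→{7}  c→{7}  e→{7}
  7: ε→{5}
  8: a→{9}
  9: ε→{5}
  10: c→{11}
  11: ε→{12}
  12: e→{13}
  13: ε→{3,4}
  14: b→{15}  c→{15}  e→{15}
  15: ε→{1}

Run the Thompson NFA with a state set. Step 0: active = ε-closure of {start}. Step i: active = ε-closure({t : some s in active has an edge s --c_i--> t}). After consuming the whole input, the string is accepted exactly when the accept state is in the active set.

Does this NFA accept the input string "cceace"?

Answer: ACCEPT

Trace:
initial (ε-close {0}): {0,1,2,3,4,6,8,14}
'c' @ 1: {1,5,7,10,15}  (accept∈set)
'c' @ 2: {11,12}
'e' @ 3: {1,3,4,6,8,13}  (accept∈set)
'a' @ 4: {5,9,10}
'c' @ 5: {11,12}
'e' @ 6: {1,3,4,6,8,13}  (accept∈set)
after full input: {1,3,4,6,8,13}  (accept=1 in)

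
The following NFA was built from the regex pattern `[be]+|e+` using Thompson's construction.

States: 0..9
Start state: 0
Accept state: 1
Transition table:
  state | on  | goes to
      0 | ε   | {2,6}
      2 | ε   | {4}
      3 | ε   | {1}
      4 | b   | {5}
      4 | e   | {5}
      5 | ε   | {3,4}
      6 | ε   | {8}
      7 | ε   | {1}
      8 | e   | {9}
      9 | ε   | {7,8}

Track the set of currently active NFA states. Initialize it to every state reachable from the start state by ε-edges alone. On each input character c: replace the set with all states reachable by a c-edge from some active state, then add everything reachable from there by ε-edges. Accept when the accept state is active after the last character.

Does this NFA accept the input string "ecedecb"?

start: ε-closure({0}) = {0,2,4,6,8}
'e' @ 1: {1,3,4,5,7,8,9}  (accept∈set)
'c' @ 2: {}  — dead — no transitions
rest 'edecb' ignored (set empty)
end set {} — state 1 not in

Answer: REJECT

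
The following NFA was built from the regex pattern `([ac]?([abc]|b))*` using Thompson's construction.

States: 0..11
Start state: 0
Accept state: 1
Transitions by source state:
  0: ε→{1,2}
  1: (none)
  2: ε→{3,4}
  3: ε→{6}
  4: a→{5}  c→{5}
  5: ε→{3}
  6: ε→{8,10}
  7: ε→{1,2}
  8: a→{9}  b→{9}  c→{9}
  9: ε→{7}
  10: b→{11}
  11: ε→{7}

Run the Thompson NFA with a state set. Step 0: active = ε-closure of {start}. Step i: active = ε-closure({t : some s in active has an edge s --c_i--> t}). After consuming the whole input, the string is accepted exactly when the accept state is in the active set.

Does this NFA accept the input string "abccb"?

Answer: ACCEPT

Trace:
initial (ε-close {0}): {0,1,2,3,4,6,8,10}
'a' @ 1: {1,2,3,4,5,6,7,8,9,10}  ✓accept
'b' @ 2: {1,2,3,4,6,7,8,9,10,11}  ✓accept
'c' @ 3: {1,2,3,4,5,6,7,8,9,10}  ✓accept
'c' @ 4: {1,2,3,4,5,6,7,8,9,10}  ✓accept
'b' @ 5: {1,2,3,4,6,7,8,9,10,11}  ✓accept
end set {1,2,3,4,6,7,8,9,10,11} — state 1 in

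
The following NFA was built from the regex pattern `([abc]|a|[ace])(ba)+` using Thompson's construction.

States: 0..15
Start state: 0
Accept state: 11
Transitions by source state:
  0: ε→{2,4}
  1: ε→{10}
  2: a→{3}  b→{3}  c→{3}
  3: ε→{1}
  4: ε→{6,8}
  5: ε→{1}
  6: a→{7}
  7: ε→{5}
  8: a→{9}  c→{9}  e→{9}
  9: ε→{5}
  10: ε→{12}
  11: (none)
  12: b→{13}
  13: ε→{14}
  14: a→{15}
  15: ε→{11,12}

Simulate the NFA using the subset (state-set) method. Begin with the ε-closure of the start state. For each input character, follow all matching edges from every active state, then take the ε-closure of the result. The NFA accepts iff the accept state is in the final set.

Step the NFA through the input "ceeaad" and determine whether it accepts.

Answer: REJECT

Steps:
start: ε-closure({0}) = {0,2,4,6,8}
'c' @ 1: {1,3,5,9,10,12}
'e' @ 2: {}  — dead — no transitions
rest 'eaad' ignored (set empty)
end set {} — state 11 not in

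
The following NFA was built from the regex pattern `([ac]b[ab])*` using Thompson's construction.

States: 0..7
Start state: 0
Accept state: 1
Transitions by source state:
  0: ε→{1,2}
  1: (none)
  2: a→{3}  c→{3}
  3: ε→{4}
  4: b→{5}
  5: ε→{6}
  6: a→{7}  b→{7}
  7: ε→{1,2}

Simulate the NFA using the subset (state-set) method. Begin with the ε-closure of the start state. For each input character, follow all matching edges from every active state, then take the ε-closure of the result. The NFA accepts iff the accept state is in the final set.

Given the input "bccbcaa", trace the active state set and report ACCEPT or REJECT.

start: ε-closure({0}) = {0,1,2}
'b' @ 1: {}  — state set empty
rest 'ccbcaa' ignored (set empty)
end set {} — state 1 not in

Answer: REJECT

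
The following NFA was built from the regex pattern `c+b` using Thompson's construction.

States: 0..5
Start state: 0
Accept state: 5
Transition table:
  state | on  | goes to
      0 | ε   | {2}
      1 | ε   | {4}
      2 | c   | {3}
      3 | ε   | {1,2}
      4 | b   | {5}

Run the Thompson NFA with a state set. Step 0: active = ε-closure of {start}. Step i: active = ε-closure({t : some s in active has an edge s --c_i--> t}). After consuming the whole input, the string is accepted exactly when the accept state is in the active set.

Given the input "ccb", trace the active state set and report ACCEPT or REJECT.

Answer: ACCEPT

Derivation:
S₀ = ε-closure({0}) = {0,2}
'c' @ 1: {1,2,3,4}
'c' @ 2: {1,2,3,4}
'b' @ 3: {5}  ✓accept
final: {5}; accept 5 in set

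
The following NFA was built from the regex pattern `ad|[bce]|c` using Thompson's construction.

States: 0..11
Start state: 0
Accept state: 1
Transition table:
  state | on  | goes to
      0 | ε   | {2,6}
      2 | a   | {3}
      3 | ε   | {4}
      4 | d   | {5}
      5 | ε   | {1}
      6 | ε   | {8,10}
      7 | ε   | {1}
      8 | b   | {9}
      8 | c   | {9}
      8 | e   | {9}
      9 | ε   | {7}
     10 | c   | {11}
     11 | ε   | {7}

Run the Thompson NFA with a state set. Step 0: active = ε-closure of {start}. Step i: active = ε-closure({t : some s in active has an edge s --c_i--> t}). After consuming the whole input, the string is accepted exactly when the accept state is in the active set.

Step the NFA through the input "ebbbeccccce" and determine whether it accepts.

Answer: REJECT

Steps:
start: ε-closure({0}) = {0,2,6,8,10}
'e' @ 1: {1,7,9}  [accepting]
'b' @ 2: {}  — no active states
rest 'bbeccccce' ignored (set empty)
end set {} — state 1 not in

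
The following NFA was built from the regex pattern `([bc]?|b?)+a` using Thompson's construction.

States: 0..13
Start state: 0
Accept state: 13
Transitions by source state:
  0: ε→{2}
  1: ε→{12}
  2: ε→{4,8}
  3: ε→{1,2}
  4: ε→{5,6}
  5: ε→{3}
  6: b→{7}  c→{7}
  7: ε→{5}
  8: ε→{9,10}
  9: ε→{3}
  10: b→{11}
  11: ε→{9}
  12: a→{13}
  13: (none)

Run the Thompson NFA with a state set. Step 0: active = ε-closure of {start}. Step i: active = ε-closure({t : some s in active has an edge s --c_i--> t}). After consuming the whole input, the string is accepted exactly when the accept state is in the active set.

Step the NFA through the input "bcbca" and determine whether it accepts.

Answer: ACCEPT

Derivation:
start: ε-closure({0}) = {0,1,2,3,4,5,6,8,9,10,12}
'b' @ 1: {1,2,3,4,5,6,7,8,9,10,11,12}
'c' @ 2: {1,2,3,4,5,6,7,8,9,10,12}
'b' @ 3: {1,2,3,4,5,6,7,8,9,10,11,12}
'c' @ 4: {1,2,3,4,5,6,7,8,9,10,12}
'a' @ 5: {13}  (accept∈set)
final: {13}; accept 13 in set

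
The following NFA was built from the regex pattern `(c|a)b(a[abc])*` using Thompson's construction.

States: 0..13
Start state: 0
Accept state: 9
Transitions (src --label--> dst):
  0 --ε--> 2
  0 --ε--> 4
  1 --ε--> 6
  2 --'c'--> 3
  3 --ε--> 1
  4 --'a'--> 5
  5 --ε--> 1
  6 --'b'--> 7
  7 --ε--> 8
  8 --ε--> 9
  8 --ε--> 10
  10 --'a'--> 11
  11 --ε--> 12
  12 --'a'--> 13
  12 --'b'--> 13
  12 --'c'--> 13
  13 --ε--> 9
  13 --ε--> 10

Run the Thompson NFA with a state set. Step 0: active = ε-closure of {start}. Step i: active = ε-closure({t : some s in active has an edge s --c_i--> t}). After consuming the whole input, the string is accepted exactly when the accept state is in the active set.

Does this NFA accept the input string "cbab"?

initial (ε-close {0}): {0,2,4}
'c' @ 1: {1,3,6}
'b' @ 2: {7,8,9,10}  ✓accept
'a' @ 3: {11,12}
'b' @ 4: {9,10,13}  ✓accept
end set {9,10,13} — state 9 in

Answer: ACCEPT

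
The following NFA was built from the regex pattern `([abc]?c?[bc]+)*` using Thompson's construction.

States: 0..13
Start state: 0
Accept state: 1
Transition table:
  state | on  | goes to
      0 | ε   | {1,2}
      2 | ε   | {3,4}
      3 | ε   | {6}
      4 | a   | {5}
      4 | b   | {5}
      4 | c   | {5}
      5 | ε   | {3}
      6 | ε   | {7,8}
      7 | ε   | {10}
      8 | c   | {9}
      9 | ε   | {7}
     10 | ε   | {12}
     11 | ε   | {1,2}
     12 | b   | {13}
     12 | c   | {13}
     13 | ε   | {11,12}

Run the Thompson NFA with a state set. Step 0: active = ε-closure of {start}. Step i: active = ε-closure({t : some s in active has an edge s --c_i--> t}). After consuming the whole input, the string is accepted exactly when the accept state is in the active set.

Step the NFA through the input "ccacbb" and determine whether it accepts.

Answer: ACCEPT

Steps:
initial (ε-close {0}): {0,1,2,3,4,6,7,8,10,12}
'c' @ 1: {1,2,3,4,5,6,7,8,9,10,11,12,13}  ✓accept
'c' @ 2: {1,2,3,4,5,6,7,8,9,10,11,12,13}  ✓accept
'a' @ 3: {3,5,6,7,8,10,12}
'c' @ 4: {1,2,3,4,6,7,8,9,10,11,12,13}  ✓accept
'b' @ 5: {1,2,3,4,5,6,7,8,10,11,12,13}  ✓accept
'b' @ 6: {1,2,3,4,5,6,7,8,10,11,12,13}  ✓accept
final: {1,2,3,4,5,6,7,8,10,11,12,13}; accept 1 in set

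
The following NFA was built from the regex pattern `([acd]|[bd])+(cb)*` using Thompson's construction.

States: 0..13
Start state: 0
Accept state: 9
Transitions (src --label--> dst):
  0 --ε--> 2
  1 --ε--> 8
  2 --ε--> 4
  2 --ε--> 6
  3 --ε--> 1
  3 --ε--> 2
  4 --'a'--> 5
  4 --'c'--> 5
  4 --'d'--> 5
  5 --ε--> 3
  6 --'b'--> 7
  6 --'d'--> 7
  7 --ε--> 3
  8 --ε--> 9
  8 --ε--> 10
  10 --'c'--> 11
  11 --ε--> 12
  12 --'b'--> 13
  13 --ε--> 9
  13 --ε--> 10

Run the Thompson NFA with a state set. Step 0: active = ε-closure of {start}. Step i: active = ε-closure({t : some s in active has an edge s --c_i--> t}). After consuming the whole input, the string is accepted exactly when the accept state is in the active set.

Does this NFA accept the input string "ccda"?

initial (ε-close {0}): {0,2,4,6}
'c' @ 1: {1,2,3,4,5,6,8,9,10}  (accept∈set)
'c' @ 2: {1,2,3,4,5,6,8,9,10,11,12}  (accept∈set)
'd' @ 3: {1,2,3,4,5,6,7,8,9,10}  (accept∈set)
'a' @ 4: {1,2,3,4,5,6,8,9,10}  (accept∈set)
final: {1,2,3,4,5,6,8,9,10}; accept 9 in set

Answer: ACCEPT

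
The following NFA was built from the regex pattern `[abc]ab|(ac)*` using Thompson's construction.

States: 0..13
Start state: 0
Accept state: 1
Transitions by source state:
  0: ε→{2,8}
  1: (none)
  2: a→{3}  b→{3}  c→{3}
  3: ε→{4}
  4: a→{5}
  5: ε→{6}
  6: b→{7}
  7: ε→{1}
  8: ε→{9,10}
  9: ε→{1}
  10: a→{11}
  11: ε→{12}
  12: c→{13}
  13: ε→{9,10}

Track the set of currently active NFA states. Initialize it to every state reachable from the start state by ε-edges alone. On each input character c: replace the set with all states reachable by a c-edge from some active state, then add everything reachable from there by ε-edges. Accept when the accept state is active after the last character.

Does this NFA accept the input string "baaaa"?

start: ε-closure({0}) = {0,1,2,8,9,10}
'b' @ 1: {3,4}
'a' @ 2: {5,6}
'a' @ 3: {}  — dead — no transitions
rest 'aa' ignored (set empty)
after full input: {}  (accept=1 not in)

Answer: REJECT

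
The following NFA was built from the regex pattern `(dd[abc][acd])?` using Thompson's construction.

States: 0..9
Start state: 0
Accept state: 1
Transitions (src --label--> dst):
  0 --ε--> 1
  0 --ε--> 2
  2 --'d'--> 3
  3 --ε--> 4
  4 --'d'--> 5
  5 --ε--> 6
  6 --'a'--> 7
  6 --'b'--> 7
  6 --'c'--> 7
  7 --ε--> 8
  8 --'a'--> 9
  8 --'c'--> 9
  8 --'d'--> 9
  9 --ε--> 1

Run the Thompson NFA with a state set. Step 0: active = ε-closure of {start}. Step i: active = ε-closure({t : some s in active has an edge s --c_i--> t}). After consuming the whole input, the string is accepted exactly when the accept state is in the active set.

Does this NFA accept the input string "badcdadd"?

Answer: REJECT

Derivation:
start: ε-closure({0}) = {0,1,2}
'b' @ 1: {}  — state set empty
rest 'adcdadd' ignored (set empty)
end set {} — state 1 not in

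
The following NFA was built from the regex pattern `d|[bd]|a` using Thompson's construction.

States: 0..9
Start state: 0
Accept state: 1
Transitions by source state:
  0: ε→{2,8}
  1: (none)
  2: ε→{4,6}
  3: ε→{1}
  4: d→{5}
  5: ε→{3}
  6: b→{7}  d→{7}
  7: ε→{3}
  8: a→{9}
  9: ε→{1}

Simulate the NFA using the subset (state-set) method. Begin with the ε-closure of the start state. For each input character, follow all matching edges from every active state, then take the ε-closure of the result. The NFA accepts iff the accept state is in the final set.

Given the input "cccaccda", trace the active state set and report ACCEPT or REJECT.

Answer: REJECT

Derivation:
start: ε-closure({0}) = {0,2,4,6,8}
'c' @ 1: {}  — state set empty
rest 'ccaccda' ignored (set empty)
end set {} — state 1 not in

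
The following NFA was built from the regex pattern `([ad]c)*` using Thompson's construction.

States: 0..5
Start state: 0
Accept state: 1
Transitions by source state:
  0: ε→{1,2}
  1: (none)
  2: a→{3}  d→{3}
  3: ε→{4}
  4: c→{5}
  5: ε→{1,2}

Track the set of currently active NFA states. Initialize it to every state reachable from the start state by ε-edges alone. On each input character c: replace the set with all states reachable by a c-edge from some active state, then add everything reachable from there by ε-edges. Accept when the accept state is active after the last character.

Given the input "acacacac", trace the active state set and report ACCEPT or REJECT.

initial (ε-close {0}): {0,1,2}
'a' @ 1: {3,4}
'c' @ 2: {1,2,5}  (accept∈set)
'a' @ 3: {3,4}
'c' @ 4: {1,2,5}  (accept∈set)
'a' @ 5: {3,4}
'c' @ 6: {1,2,5}  (accept∈set)
'a' @ 7: {3,4}
'c' @ 8: {1,2,5}  (accept∈set)
after full input: {1,2,5}  (accept=1 in)

Answer: ACCEPT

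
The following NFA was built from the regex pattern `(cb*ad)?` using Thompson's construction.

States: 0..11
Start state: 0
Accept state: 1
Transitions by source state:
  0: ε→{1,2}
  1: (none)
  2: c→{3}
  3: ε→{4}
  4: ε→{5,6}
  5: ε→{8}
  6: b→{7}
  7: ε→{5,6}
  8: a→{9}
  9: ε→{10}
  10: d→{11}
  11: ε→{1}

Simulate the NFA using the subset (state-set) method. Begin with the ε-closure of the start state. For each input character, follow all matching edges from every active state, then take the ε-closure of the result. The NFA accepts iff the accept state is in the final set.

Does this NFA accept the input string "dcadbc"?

start: ε-closure({0}) = {0,1,2}
'd' @ 1: {}  — state set empty
rest 'cadbc' ignored (set empty)
end set {} — state 1 not in

Answer: REJECT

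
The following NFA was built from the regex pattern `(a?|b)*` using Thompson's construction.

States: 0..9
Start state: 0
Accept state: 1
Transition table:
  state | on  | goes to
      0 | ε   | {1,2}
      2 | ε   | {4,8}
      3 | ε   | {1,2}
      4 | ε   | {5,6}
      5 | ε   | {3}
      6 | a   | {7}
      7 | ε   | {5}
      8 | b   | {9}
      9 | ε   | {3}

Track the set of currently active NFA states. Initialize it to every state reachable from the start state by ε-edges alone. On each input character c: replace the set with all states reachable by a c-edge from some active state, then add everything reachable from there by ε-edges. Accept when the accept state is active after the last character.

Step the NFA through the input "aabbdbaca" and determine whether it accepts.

Answer: REJECT

Steps:
initial (ε-close {0}): {0,1,2,3,4,5,6,8}
'a' @ 1: {1,2,3,4,5,6,7,8}  [accepting]
'a' @ 2: {1,2,3,4,5,6,7,8}  [accepting]
'b' @ 3: {1,2,3,4,5,6,8,9}  [accepting]
'b' @ 4: {1,2,3,4,5,6,8,9}  [accepting]
'd' @ 5: {}  — state set empty
rest 'baca' ignored (set empty)
after full input: {}  (accept=1 not in)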